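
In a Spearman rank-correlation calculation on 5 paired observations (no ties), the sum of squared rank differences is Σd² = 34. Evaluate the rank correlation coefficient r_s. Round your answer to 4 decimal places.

-0.7000

ρ = 1 − 6Σd² / [n(n²−1)] = 1 − 6×34 / (5×24)
  = 1 − 204/120 = 1 − 1.70000 ≈ -0.7000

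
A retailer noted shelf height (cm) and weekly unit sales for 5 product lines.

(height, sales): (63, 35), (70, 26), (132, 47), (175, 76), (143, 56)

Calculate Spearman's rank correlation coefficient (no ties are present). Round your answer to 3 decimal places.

0.900

Rank height: 1, 2, 3, 5, 4
Rank sales: 2, 1, 3, 5, 4
d = rank(height) − rank(sales): -1, 1, 0, 0, 0; Σd² = 2
ρ = 1 − 6Σd² / [n(n²−1)] = 1 − 6×2 / (5×24) = 1 − 12/120 ≈ 0.900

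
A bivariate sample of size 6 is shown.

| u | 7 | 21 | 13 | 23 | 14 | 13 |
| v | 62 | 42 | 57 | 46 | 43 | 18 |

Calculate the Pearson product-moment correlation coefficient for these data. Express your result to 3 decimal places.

-0.252

n = 6, Σu = 91, Σv = 268, Σu² = 1553, Σv² = 13146, Σuv = 3951
nΣuv − ΣuΣv = 23706 − 24388 = -682
nΣu² − (Σu)² = 9318 − 8281 = 1037; nΣv² − (Σv)² = 78876 − 71824 = 7052
r = -682 / √(1037 × 7052) = -682 / 2704.2419 ≈ -0.252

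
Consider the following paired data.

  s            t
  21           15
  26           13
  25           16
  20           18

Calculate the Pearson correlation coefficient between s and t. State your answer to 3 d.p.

n = 4, Σs = 92, Σt = 62, Σs² = 2142, Σt² = 974, Σst = 1413
nΣst − ΣsΣt = 5652 − 5704 = -52
nΣs² − (Σs)² = 8568 − 8464 = 104; nΣt² − (Σt)² = 3896 − 3844 = 52
r = -52 / √(104 × 52) = -52 / 73.5391 ≈ -0.707

-0.707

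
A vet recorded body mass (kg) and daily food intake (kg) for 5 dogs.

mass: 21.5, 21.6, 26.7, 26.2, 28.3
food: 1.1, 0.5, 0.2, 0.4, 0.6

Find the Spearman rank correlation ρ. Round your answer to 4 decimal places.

-0.4000

Rank mass: 1, 2, 4, 3, 5
Rank food: 5, 3, 1, 2, 4
d = rank(mass) − rank(food): -4, -1, 3, 1, 1; Σd² = 28
ρ = 1 − 6Σd² / [n(n²−1)] = 1 − 6×28 / (5×24) = 1 − 168/120 ≈ -0.4000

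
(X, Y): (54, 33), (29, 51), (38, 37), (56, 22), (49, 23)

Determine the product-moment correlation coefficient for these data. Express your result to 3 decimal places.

-0.881

n = 5, ΣX = 226, ΣY = 166, ΣX² = 10738, ΣY² = 6072, ΣXY = 7026
nΣXY − ΣXΣY = 35130 − 37516 = -2386
nΣX² − (ΣX)² = 53690 − 51076 = 2614; nΣY² − (ΣY)² = 30360 − 27556 = 2804
r = -2386 / √(2614 × 2804) = -2386 / 2707.3337 ≈ -0.881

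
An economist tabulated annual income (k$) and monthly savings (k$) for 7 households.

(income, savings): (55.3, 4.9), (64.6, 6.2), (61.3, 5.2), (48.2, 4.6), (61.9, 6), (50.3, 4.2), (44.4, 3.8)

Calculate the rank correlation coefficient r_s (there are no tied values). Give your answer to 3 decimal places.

Rank income: 4, 7, 5, 2, 6, 3, 1
Rank savings: 4, 7, 5, 3, 6, 2, 1
d = rank(income) − rank(savings): 0, 0, 0, -1, 0, 1, 0; Σd² = 2
ρ = 1 − 6Σd² / [n(n²−1)] = 1 − 6×2 / (7×48) = 1 − 12/336 ≈ 0.964

0.964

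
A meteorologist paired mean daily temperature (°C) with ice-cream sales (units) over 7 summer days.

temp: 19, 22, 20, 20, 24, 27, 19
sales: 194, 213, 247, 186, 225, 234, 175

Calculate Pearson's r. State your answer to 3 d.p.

n = 7, Σx = 151, Σy = 1474, Σx² = 3311, Σy² = 314616, Σxy = 32075
nΣxy − ΣxΣy = 224525 − 222574 = 1951
nΣx² − (Σx)² = 23177 − 22801 = 376; nΣy² − (Σy)² = 2202312 − 2172676 = 29636
r = 1951 / √(376 × 29636) = 1951 / 3338.1336 ≈ 0.584

0.584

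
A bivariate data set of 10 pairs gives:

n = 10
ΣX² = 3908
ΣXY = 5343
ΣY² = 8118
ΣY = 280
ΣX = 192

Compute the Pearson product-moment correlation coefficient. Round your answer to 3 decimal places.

-0.133

r = (nΣXY − ΣXΣY) / √[(nΣX² − (ΣX)²)(nΣY² − (ΣY)²)]
Numerator: 10×5343 − 192×280 = -330
Denominator: √[(39080 − 36864)(81180 − 78400)] = √[2216 × 2780] = 2482.0314
r = -330 / 2482.0314 ≈ -0.133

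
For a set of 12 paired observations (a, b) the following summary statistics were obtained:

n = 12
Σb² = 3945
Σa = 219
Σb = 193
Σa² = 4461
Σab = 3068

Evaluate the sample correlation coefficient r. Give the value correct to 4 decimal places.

r = (nΣab − ΣaΣb) / √[(nΣa² − (Σa)²)(nΣb² − (Σb)²)]
Numerator: 12×3068 − 219×193 = -5451
Denominator: √[(53532 − 47961)(47340 − 37249)] = √[5571 × 10091] = 7497.7971
r = -5451 / 7497.7971 ≈ -0.7270

-0.7270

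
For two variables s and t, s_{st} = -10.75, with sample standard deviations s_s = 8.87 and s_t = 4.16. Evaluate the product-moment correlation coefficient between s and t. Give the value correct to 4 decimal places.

r = Cov(s,t) / (s_s · s_t) = -10.75 / (8.87 × 4.16)
  = -10.75 / 36.8992 ≈ -0.2913

-0.2913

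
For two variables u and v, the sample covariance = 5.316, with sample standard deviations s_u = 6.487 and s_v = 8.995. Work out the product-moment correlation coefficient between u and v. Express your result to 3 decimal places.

0.091

r = Cov(u,v) / (s_u · s_v) = 5.316 / (6.487 × 8.995)
  = 5.316 / 58.3506 ≈ 0.091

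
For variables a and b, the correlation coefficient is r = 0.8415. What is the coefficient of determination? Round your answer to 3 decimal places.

0.708

r² = (0.8415)² = 0.708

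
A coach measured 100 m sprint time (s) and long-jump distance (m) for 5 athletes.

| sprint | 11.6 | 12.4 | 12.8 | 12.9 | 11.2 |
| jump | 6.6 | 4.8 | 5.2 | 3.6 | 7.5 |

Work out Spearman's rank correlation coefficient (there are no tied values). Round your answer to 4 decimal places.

Rank sprint: 2, 3, 4, 5, 1
Rank jump: 4, 2, 3, 1, 5
d = rank(sprint) − rank(jump): -2, 1, 1, 4, -4; Σd² = 38
ρ = 1 − 6Σd² / [n(n²−1)] = 1 − 6×38 / (5×24) = 1 − 228/120 ≈ -0.9000

-0.9000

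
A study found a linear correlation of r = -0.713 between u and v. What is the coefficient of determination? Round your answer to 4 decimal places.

0.5084

r² = (-0.713)² = 0.5084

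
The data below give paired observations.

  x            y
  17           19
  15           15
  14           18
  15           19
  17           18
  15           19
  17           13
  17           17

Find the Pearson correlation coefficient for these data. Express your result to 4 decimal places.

-0.2489

n = 8, Σx = 127, Σy = 138, Σx² = 2027, Σy² = 2414, Σxy = 2186
nΣxy − ΣxΣy = 17488 − 17526 = -38
nΣx² − (Σx)² = 16216 − 16129 = 87; nΣy² − (Σy)² = 19312 − 19044 = 268
r = -38 / √(87 × 268) = -38 / 152.6958 ≈ -0.2489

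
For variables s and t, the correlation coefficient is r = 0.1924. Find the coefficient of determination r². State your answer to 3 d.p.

0.037

r² = (0.1924)² = 0.037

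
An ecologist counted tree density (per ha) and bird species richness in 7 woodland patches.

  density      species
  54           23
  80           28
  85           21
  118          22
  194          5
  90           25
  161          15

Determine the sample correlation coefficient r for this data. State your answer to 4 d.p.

-0.8896

n = 7, Σx = 782, Σy = 139, Σx² = 102122, Σy² = 3113, Σxy = 13498
nΣxy − ΣxΣy = 94486 − 108698 = -14212
nΣx² − (Σx)² = 714854 − 611524 = 103330; nΣy² − (Σy)² = 21791 − 19321 = 2470
r = -14212 / √(103330 × 2470) = -14212 / 15975.7660 ≈ -0.8896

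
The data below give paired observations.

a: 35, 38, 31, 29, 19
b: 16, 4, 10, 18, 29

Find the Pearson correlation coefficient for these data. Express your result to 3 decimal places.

-0.903

n = 5, Σa = 152, Σb = 77, Σa² = 4832, Σb² = 1537, Σab = 2095
nΣab − ΣaΣb = 10475 − 11704 = -1229
nΣa² − (Σa)² = 24160 − 23104 = 1056; nΣb² − (Σb)² = 7685 − 5929 = 1756
r = -1229 / √(1056 × 1756) = -1229 / 1361.7401 ≈ -0.903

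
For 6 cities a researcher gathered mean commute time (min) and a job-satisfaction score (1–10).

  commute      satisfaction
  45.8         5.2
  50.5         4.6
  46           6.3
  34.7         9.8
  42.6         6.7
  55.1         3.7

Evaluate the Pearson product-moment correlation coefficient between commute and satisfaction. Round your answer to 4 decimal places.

n = 6, Σx = 274.7, Σy = 36.3, Σx² = 12818.75, Σy² = 242.51, Σxy = 1589.61
nΣxy − ΣxΣy = 9537.66 − 9971.61 = -433.95
nΣx² − (Σx)² = 76912.5 − 75460.09 = 1452.41; nΣy² − (Σy)² = 1455.06 − 1317.69 = 137.37
r = -433.95 / √(1452.41 × 137.37) = -433.95 / 446.6739 ≈ -0.9715

-0.9715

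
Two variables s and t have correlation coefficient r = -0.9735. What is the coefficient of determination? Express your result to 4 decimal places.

r² = (-0.9735)² = 0.9477

0.9477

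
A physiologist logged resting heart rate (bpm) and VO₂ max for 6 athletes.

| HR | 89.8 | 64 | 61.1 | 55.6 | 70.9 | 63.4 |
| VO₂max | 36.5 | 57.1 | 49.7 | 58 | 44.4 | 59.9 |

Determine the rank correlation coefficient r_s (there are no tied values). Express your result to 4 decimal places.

Rank HR: 6, 4, 2, 1, 5, 3
Rank VO₂max: 1, 4, 3, 5, 2, 6
d = rank(HR) − rank(VO₂max): 5, 0, -1, -4, 3, -3; Σd² = 60
ρ = 1 − 6Σd² / [n(n²−1)] = 1 − 6×60 / (6×35) = 1 − 360/210 ≈ -0.7143

-0.7143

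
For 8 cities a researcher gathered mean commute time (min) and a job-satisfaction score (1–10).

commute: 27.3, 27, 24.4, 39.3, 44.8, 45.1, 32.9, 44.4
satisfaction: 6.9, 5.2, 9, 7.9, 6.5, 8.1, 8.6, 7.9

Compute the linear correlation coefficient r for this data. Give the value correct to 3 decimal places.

n = 8, Σx = 285.2, Σy = 60.1, Σx² = 10708.96, Σy² = 462.29, Σxy = 2149.05
nΣxy − ΣxΣy = 17192.4 − 17140.52 = 51.88
nΣx² − (Σx)² = 85671.68 − 81339.04 = 4332.64; nΣy² − (Σy)² = 3698.32 − 3612.01 = 86.31
r = 51.88 / √(4332.64 × 86.31) = 51.88 / 611.5146 ≈ 0.085

0.085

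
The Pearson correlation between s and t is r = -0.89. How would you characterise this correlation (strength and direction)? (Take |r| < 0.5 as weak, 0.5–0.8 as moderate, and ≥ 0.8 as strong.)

strong negative

r = -0.89 < 0 so the relationship is negative.
|r| = 0.89, which falls in the strong range.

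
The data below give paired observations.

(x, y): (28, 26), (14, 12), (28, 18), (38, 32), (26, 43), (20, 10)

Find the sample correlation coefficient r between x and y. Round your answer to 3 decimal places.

0.610

n = 6, Σx = 154, Σy = 141, Σx² = 4284, Σy² = 4117, Σxy = 3934
nΣxy − ΣxΣy = 23604 − 21714 = 1890
nΣx² − (Σx)² = 25704 − 23716 = 1988; nΣy² − (Σy)² = 24702 − 19881 = 4821
r = 1890 / √(1988 × 4821) = 1890 / 3095.8275 ≈ 0.610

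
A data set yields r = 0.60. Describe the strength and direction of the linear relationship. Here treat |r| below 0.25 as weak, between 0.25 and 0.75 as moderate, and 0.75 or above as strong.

moderate positive

r = 0.60 > 0 so the relationship is positive.
|r| = 0.60, which falls in the moderate range.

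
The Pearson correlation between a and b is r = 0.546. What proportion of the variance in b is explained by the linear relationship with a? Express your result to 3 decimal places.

0.298

r² = (0.546)² = 0.298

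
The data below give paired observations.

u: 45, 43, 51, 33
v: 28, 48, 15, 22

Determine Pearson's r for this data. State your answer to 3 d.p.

-0.138

n = 4, Σu = 172, Σv = 113, Σu² = 7564, Σv² = 3797, Σuv = 4815
nΣuv − ΣuΣv = 19260 − 19436 = -176
nΣu² − (Σu)² = 30256 − 29584 = 672; nΣv² − (Σv)² = 15188 − 12769 = 2419
r = -176 / √(672 × 2419) = -176 / 1274.9776 ≈ -0.138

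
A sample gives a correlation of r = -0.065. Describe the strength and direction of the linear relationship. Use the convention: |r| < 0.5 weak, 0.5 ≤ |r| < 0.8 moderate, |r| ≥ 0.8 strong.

weak negative

r = -0.065 < 0 so the relationship is negative.
|r| = 0.065, which falls in the weak range.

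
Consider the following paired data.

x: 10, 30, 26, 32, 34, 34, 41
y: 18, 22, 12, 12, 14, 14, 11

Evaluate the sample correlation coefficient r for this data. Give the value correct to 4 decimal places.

n = 7, Σx = 207, Σy = 103, Σx² = 6693, Σy² = 1609, Σxy = 2939
nΣxy − ΣxΣy = 20573 − 21321 = -748
nΣx² − (Σx)² = 46851 − 42849 = 4002; nΣy² − (Σy)² = 11263 − 10609 = 654
r = -748 / √(4002 × 654) = -748 / 1617.8096 ≈ -0.4624

-0.4624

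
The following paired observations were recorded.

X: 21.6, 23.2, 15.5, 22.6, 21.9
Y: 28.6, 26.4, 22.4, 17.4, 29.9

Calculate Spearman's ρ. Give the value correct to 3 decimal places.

-0.100

Rank X: 2, 5, 1, 4, 3
Rank Y: 4, 3, 2, 1, 5
d = rank(X) − rank(Y): -2, 2, -1, 3, -2; Σd² = 22
ρ = 1 − 6Σd² / [n(n²−1)] = 1 − 6×22 / (5×24) = 1 − 132/120 ≈ -0.100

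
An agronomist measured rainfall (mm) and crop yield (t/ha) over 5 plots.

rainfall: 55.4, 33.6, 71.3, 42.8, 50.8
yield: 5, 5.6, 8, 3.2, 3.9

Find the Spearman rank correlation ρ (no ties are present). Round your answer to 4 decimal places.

0.4000

Rank rainfall: 4, 1, 5, 2, 3
Rank yield: 3, 4, 5, 1, 2
d = rank(rainfall) − rank(yield): 1, -3, 0, 1, 1; Σd² = 12
ρ = 1 − 6Σd² / [n(n²−1)] = 1 − 6×12 / (5×24) = 1 − 72/120 ≈ 0.4000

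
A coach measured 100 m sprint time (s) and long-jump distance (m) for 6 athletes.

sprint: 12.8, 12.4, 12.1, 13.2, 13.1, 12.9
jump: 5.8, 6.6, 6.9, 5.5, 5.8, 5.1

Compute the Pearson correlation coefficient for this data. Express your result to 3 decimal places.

-0.862

n = 6, Σx = 76.5, Σy = 35.7, Σx² = 976.27, Σy² = 214.71, Σxy = 453.94
nΣxy − ΣxΣy = 2723.64 − 2731.05 = -7.41
nΣx² − (Σx)² = 5857.62 − 5852.25 = 5.37; nΣy² − (Σy)² = 1288.26 − 1274.49 = 13.77
r = -7.41 / √(5.37 × 13.77) = -7.41 / 8.5991 ≈ -0.862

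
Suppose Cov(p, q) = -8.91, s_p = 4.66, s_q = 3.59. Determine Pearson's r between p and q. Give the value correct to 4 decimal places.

r = Cov(p,q) / (s_p · s_q) = -8.91 / (4.66 × 3.59)
  = -8.91 / 16.7294 ≈ -0.5326

-0.5326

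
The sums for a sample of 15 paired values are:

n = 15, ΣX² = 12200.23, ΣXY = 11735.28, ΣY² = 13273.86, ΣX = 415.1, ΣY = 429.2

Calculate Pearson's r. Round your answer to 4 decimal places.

-0.1689

r = (nΣXY − ΣXΣY) / √[(nΣX² − (ΣX)²)(nΣY² − (ΣY)²)]
Numerator: 15×11735.28 − 415.1×429.2 = -2131.72
Denominator: √[(183003.45 − 172308.01)(199107.9 − 184212.64)] = √[10695.44 × 14895.26] = 12621.8604
r = -2131.72 / 12621.8604 ≈ -0.1689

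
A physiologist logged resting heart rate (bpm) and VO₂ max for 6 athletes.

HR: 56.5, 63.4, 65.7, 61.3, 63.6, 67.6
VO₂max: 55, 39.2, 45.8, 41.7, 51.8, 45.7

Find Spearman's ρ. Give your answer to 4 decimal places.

Rank HR: 1, 3, 5, 2, 4, 6
Rank VO₂max: 6, 1, 4, 2, 5, 3
d = rank(HR) − rank(VO₂max): -5, 2, 1, 0, -1, 3; Σd² = 40
ρ = 1 − 6Σd² / [n(n²−1)] = 1 − 6×40 / (6×35) = 1 − 240/210 ≈ -0.1429

-0.1429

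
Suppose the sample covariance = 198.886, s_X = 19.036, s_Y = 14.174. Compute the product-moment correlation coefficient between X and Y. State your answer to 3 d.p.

r = Cov(X,Y) / (s_X · s_Y) = 198.886 / (19.036 × 14.174)
  = 198.886 / 269.8163 ≈ 0.737

0.737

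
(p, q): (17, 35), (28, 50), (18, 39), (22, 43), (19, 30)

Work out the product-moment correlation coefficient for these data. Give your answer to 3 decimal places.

0.851

n = 5, Σp = 104, Σq = 197, Σp² = 2242, Σq² = 7995, Σpq = 4213
nΣpq − ΣpΣq = 21065 − 20488 = 577
nΣp² − (Σp)² = 11210 − 10816 = 394; nΣq² − (Σq)² = 39975 − 38809 = 1166
r = 577 / √(394 × 1166) = 577 / 677.7935 ≈ 0.851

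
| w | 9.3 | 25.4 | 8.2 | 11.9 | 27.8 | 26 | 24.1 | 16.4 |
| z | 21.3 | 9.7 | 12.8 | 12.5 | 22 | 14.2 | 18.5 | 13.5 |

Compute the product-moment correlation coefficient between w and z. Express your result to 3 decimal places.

0.102

n = 8, Σw = 149.1, Σz = 124.5, Σw² = 3239.11, Σz² = 2078.01, Σwz = 2346.23
nΣwz − ΣwΣz = 18769.84 − 18562.95 = 206.89
nΣw² − (Σw)² = 25912.88 − 22230.81 = 3682.07; nΣz² − (Σz)² = 16624.08 − 15500.25 = 1123.83
r = 206.89 / √(3682.07 × 1123.83) = 206.89 / 2034.2126 ≈ 0.102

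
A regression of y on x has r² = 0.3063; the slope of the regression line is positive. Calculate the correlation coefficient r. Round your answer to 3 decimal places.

0.553

|r| = √0.3063 = 0.553
The association is positive, so r = 0.553.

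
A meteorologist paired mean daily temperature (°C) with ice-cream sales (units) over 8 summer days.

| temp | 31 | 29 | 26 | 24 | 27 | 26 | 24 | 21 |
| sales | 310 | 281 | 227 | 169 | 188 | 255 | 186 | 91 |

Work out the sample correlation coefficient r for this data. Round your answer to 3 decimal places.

0.929

n = 8, Σx = 208, Σy = 1707, Σx² = 5476, Σy² = 398397, Σxy = 45798
nΣxy − ΣxΣy = 366384 − 355056 = 11328
nΣx² − (Σx)² = 43808 − 43264 = 544; nΣy² − (Σy)² = 3187176 − 2913849 = 273327
r = 11328 / √(544 × 273327) = 11328 / 12193.8463 ≈ 0.929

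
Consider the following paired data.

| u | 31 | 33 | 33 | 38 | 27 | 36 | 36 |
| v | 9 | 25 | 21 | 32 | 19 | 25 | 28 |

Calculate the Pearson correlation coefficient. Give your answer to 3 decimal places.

0.724

n = 7, Σu = 234, Σv = 159, Σu² = 7904, Σv² = 3941, Σuv = 5434
nΣuv − ΣuΣv = 38038 − 37206 = 832
nΣu² − (Σu)² = 55328 − 54756 = 572; nΣv² − (Σv)² = 27587 − 25281 = 2306
r = 832 / √(572 × 2306) = 832 / 1148.4912 ≈ 0.724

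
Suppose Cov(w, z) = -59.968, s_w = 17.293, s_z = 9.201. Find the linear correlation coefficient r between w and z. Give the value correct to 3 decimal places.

r = Cov(w,z) / (s_w · s_z) = -59.968 / (17.293 × 9.201)
  = -59.968 / 159.1129 ≈ -0.377

-0.377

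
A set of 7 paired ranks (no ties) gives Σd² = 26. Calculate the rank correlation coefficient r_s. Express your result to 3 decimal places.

ρ = 1 − 6Σd² / [n(n²−1)] = 1 − 6×26 / (7×48)
  = 1 − 156/336 = 1 − 0.4643 ≈ 0.536

0.536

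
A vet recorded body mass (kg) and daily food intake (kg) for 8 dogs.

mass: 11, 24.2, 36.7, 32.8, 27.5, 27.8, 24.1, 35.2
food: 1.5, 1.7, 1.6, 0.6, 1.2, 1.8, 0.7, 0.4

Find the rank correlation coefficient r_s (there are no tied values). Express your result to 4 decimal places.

-0.1667

Rank mass: 1, 3, 8, 6, 4, 5, 2, 7
Rank food: 5, 7, 6, 2, 4, 8, 3, 1
d = rank(mass) − rank(food): -4, -4, 2, 4, 0, -3, -1, 6; Σd² = 98
ρ = 1 − 6Σd² / [n(n²−1)] = 1 − 6×98 / (8×63) = 1 − 588/504 ≈ -0.1667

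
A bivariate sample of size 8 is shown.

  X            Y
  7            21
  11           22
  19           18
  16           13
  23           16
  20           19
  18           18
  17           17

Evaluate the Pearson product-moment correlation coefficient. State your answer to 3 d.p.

n = 8, ΣX = 131, ΣY = 144, ΣX² = 2329, ΣY² = 2648, ΣXY = 2300
nΣXY − ΣXΣY = 18400 − 18864 = -464
nΣX² − (ΣX)² = 18632 − 17161 = 1471; nΣY² − (ΣY)² = 21184 − 20736 = 448
r = -464 / √(1471 × 448) = -464 / 811.7931 ≈ -0.572

-0.572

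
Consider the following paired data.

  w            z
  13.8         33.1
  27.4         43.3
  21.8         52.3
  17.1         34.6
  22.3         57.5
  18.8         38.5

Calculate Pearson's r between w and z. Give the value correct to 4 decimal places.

0.6160

n = 6, Σw = 121.2, Σz = 259.3, Σw² = 2559.58, Σz² = 11691.45, Σwz = 5381.05
nΣwz − ΣwΣz = 32286.3 − 31427.16 = 859.14
nΣw² − (Σw)² = 15357.48 − 14689.44 = 668.04; nΣz² − (Σz)² = 70148.7 − 67236.49 = 2912.21
r = 859.14 / √(668.04 × 2912.21) = 859.14 / 1394.8021 ≈ 0.6160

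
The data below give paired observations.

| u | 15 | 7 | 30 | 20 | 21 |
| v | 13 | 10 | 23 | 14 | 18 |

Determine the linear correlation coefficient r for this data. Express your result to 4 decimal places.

0.9547

n = 5, Σu = 93, Σv = 78, Σu² = 2015, Σv² = 1318, Σuv = 1613
nΣuv − ΣuΣv = 8065 − 7254 = 811
nΣu² − (Σu)² = 10075 − 8649 = 1426; nΣv² − (Σv)² = 6590 − 6084 = 506
r = 811 / √(1426 × 506) = 811 / 849.4445 ≈ 0.9547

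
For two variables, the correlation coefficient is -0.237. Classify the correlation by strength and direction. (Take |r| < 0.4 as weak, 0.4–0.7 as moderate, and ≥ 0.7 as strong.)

weak negative

r = -0.237 < 0 so the relationship is negative.
|r| = 0.237, which falls in the weak range.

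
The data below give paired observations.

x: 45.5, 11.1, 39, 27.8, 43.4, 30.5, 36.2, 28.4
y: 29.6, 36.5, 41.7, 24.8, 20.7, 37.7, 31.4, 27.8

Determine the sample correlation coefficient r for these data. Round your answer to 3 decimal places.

-0.275

n = 8, Σx = 261.9, Σy = 250.2, Σx² = 9418.11, Σy² = 8170.92, Σxy = 8042.12
nΣxy − ΣxΣy = 64336.96 − 65527.38 = -1190.42
nΣx² − (Σx)² = 75344.88 − 68591.61 = 6753.27; nΣy² − (Σy)² = 65367.36 − 62600.04 = 2767.32
r = -1190.42 / √(6753.27 × 2767.32) = -1190.42 / 4323.0151 ≈ -0.275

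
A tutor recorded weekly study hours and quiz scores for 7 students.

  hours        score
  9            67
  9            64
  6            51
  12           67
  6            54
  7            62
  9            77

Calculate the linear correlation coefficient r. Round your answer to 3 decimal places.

0.696

n = 7, Σx = 58, Σy = 442, Σx² = 508, Σy² = 28364, Σxy = 3740
nΣxy − ΣxΣy = 26180 − 25636 = 544
nΣx² − (Σx)² = 3556 − 3364 = 192; nΣy² − (Σy)² = 198548 − 195364 = 3184
r = 544 / √(192 × 3184) = 544 / 781.8747 ≈ 0.696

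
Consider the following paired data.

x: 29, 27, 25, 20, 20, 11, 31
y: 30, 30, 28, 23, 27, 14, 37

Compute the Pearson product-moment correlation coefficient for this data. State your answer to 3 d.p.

n = 7, Σx = 163, Σy = 189, Σx² = 4077, Σy² = 5407, Σxy = 4681
nΣxy − ΣxΣy = 32767 − 30807 = 1960
nΣx² − (Σx)² = 28539 − 26569 = 1970; nΣy² − (Σy)² = 37849 − 35721 = 2128
r = 1960 / √(1970 × 2128) = 1960 / 2047.4765 ≈ 0.957

0.957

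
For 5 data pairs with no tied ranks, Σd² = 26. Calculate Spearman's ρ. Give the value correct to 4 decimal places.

-0.3000

ρ = 1 − 6Σd² / [n(n²−1)] = 1 − 6×26 / (5×24)
  = 1 − 156/120 = 1 − 1.30000 ≈ -0.3000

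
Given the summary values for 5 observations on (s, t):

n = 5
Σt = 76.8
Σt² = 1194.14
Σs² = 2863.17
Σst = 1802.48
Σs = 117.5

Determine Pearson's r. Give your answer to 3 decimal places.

r = (nΣst − ΣsΣt) / √[(nΣs² − (Σs)²)(nΣt² − (Σt)²)]
Numerator: 5×1802.48 − 117.5×76.8 = -11.6
Denominator: √[(14315.85 − 13806.25)(5970.7 − 5898.24)] = √[509.6 × 72.46] = 192.1604
r = -11.6 / 192.1604 ≈ -0.060

-0.060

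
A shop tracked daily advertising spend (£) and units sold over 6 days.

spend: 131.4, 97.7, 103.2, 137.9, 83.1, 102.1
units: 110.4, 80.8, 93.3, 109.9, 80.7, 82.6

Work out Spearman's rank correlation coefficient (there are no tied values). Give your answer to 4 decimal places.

0.9429

Rank spend: 5, 2, 4, 6, 1, 3
Rank units: 6, 2, 4, 5, 1, 3
d = rank(spend) − rank(units): -1, 0, 0, 1, 0, 0; Σd² = 2
ρ = 1 − 6Σd² / [n(n²−1)] = 1 − 6×2 / (6×35) = 1 − 12/210 ≈ 0.9429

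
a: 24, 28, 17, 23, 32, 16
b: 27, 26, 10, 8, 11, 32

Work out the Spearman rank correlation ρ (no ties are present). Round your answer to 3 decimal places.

-0.143

Rank a: 4, 5, 2, 3, 6, 1
Rank b: 5, 4, 2, 1, 3, 6
d = rank(a) − rank(b): -1, 1, 0, 2, 3, -5; Σd² = 40
ρ = 1 − 6Σd² / [n(n²−1)] = 1 − 6×40 / (6×35) = 1 − 240/210 ≈ -0.143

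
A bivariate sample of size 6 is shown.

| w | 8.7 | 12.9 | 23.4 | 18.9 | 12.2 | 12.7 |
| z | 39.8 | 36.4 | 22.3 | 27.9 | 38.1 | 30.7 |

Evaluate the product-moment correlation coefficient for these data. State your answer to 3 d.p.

-0.938

n = 6, Σw = 88.8, Σz = 195.2, Σw² = 1457, Σz² = 6578.8, Σwz = 2719.66
nΣwz − ΣwΣz = 16317.96 − 17333.76 = -1015.8
nΣw² − (Σw)² = 8742 − 7885.44 = 856.56; nΣz² − (Σz)² = 39472.8 − 38103.04 = 1369.76
r = -1015.8 / √(856.56 × 1369.76) = -1015.8 / 1083.1813 ≈ -0.938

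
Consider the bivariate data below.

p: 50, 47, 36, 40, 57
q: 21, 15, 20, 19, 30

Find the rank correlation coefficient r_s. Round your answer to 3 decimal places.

Rank p: 4, 3, 1, 2, 5
Rank q: 4, 1, 3, 2, 5
d = rank(p) − rank(q): 0, 2, -2, 0, 0; Σd² = 8
ρ = 1 − 6Σd² / [n(n²−1)] = 1 − 6×8 / (5×24) = 1 − 48/120 ≈ 0.600

0.600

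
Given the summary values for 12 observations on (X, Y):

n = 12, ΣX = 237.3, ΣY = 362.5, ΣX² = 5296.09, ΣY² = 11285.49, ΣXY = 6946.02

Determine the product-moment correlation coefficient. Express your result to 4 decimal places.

r = (nΣXY − ΣXΣY) / √[(nΣX² − (ΣX)²)(nΣY² − (ΣY)²)]
Numerator: 12×6946.02 − 237.3×362.5 = -2669.01
Denominator: √[(63553.08 − 56311.29)(135425.88 − 131406.25)] = √[7241.79 × 4019.63] = 5395.3050
r = -2669.01 / 5395.3050 ≈ -0.4947

-0.4947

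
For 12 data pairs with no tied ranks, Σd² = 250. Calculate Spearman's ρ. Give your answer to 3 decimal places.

ρ = 1 − 6Σd² / [n(n²−1)] = 1 − 6×250 / (12×143)
  = 1 − 1500/1716 = 1 − 0.8741 ≈ 0.126

0.126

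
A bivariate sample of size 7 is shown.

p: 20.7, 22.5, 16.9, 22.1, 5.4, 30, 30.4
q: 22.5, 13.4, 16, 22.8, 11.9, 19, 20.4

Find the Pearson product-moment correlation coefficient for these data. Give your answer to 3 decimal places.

n = 7, Σp = 148, Σq = 126, Σp² = 3562.08, Σq² = 2380.42, Σpq = 2795.95
nΣpq − ΣpΣq = 19571.65 − 18648 = 923.65
nΣp² − (Σp)² = 24934.56 − 21904 = 3030.56; nΣq² − (Σq)² = 16662.94 − 15876 = 786.94
r = 923.65 / √(3030.56 × 786.94) = 923.65 / 1544.3021 ≈ 0.598

0.598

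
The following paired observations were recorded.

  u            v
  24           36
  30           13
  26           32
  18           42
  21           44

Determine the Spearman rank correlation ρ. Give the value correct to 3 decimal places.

-0.900

Rank u: 3, 5, 4, 1, 2
Rank v: 3, 1, 2, 4, 5
d = rank(u) − rank(v): 0, 4, 2, -3, -3; Σd² = 38
ρ = 1 − 6Σd² / [n(n²−1)] = 1 − 6×38 / (5×24) = 1 − 228/120 ≈ -0.900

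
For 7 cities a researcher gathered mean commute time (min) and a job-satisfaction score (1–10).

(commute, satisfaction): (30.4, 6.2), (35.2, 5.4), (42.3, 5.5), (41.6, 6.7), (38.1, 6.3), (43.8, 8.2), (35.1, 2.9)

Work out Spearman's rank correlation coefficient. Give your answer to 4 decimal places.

Rank commute: 1, 3, 6, 5, 4, 7, 2
Rank satisfaction: 4, 2, 3, 6, 5, 7, 1
d = rank(commute) − rank(satisfaction): -3, 1, 3, -1, -1, 0, 1; Σd² = 22
ρ = 1 − 6Σd² / [n(n²−1)] = 1 − 6×22 / (7×48) = 1 − 132/336 ≈ 0.6071

0.6071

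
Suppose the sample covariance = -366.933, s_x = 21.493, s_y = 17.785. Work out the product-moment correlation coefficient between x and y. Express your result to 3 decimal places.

r = Cov(x,y) / (s_x · s_y) = -366.933 / (21.493 × 17.785)
  = -366.933 / 382.2530 ≈ -0.960

-0.960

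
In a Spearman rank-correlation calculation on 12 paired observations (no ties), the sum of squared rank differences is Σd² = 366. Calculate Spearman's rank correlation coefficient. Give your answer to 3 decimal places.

ρ = 1 − 6Σd² / [n(n²−1)] = 1 − 6×366 / (12×143)
  = 1 − 2196/1716 = 1 − 1.2797 ≈ -0.280

-0.280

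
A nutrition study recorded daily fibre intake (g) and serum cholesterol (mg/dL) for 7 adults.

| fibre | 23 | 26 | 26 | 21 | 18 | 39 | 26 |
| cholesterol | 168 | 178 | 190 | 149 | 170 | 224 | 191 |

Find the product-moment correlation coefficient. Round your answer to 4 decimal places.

n = 7, Σx = 179, Σy = 1270, Σx² = 4843, Σy² = 233766, Σxy = 33323
nΣxy − ΣxΣy = 233261 − 227330 = 5931
nΣx² − (Σx)² = 33901 − 32041 = 1860; nΣy² − (Σy)² = 1636362 − 1612900 = 23462
r = 5931 / √(1860 × 23462) = 5931 / 6606.0064 ≈ 0.8978

0.8978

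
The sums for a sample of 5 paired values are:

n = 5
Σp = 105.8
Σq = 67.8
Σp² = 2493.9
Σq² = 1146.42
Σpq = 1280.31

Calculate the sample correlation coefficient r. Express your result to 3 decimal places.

r = (nΣpq − ΣpΣq) / √[(nΣp² − (Σp)²)(nΣq² − (Σq)²)]
Numerator: 5×1280.31 − 105.8×67.8 = -771.69
Denominator: √[(12469.5 − 11193.64)(5732.1 − 4596.84)] = √[1275.86 × 1135.26] = 1203.5085
r = -771.69 / 1203.5085 ≈ -0.641

-0.641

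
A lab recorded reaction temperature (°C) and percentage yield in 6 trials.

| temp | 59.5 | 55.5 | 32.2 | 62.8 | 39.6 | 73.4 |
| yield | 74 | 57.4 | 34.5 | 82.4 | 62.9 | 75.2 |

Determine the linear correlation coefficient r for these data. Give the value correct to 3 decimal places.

0.824

n = 6, Σx = 323, Σy = 386.4, Σx² = 18556.9, Σy² = 26362.22, Σxy = 21884.84
nΣxy − ΣxΣy = 131309.04 − 124807.2 = 6501.84
nΣx² − (Σx)² = 111341.4 − 104329 = 7012.4; nΣy² − (Σy)² = 158173.32 − 149304.96 = 8868.36
r = 6501.84 / √(7012.4 × 8868.36) = 6501.84 / 7885.9678 ≈ 0.824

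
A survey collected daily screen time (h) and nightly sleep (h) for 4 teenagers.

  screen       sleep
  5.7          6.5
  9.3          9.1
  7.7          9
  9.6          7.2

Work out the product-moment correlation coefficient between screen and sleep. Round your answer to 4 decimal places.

0.4740

n = 4, Σx = 32.3, Σy = 31.8, Σx² = 270.43, Σy² = 257.9, Σxy = 260.1
nΣxy − ΣxΣy = 1040.4 − 1027.14 = 13.26
nΣx² − (Σx)² = 1081.72 − 1043.29 = 38.43; nΣy² − (Σy)² = 1031.6 − 1011.24 = 20.36
r = 13.26 / √(38.43 × 20.36) = 13.26 / 27.9720 ≈ 0.4740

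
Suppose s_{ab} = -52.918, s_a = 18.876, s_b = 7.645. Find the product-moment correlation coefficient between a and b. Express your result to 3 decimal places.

r = Cov(a,b) / (s_a · s_b) = -52.918 / (18.876 × 7.645)
  = -52.918 / 144.3070 ≈ -0.367

-0.367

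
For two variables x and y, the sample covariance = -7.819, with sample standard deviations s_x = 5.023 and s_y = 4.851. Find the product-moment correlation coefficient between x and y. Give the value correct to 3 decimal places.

r = Cov(x,y) / (s_x · s_y) = -7.819 / (5.023 × 4.851)
  = -7.819 / 24.3666 ≈ -0.321

-0.321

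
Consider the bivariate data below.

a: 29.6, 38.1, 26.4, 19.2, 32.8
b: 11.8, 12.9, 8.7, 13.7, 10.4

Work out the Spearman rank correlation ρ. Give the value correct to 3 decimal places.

Rank a: 3, 5, 2, 1, 4
Rank b: 3, 4, 1, 5, 2
d = rank(a) − rank(b): 0, 1, 1, -4, 2; Σd² = 22
ρ = 1 − 6Σd² / [n(n²−1)] = 1 − 6×22 / (5×24) = 1 − 132/120 ≈ -0.100

-0.100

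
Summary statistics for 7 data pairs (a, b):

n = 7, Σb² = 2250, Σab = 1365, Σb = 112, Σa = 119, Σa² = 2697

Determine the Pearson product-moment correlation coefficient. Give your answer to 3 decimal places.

-0.970

r = (nΣab − ΣaΣb) / √[(nΣa² − (Σa)²)(nΣb² − (Σb)²)]
Numerator: 7×1365 − 119×112 = -3773
Denominator: √[(18879 − 14161)(15750 − 12544)] = √[4718 × 3206] = 3889.2040
r = -3773 / 3889.2040 ≈ -0.970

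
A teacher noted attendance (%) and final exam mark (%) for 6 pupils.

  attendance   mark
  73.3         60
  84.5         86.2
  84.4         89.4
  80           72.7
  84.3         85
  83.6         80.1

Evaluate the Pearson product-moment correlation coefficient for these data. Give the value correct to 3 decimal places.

n = 6, Σx = 490.1, Σy = 473.4, Σx² = 40131.95, Σy² = 37949.1, Σxy = 38905.12
nΣxy − ΣxΣy = 233430.72 − 232013.34 = 1417.38
nΣx² − (Σx)² = 240791.7 − 240198.01 = 593.69; nΣy² − (Σy)² = 227694.6 − 224107.56 = 3587.04
r = 1417.38 / √(593.69 × 3587.04) = 1417.38 / 1459.3114 ≈ 0.971

0.971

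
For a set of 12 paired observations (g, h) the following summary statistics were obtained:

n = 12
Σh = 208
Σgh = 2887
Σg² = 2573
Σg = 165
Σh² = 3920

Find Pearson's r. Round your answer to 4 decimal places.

r = (nΣgh − ΣgΣh) / √[(nΣg² − (Σg)²)(nΣh² − (Σh)²)]
Numerator: 12×2887 − 165×208 = 324
Denominator: √[(30876 − 27225)(47040 − 43264)] = √[3651 × 3776] = 3712.9740
r = 324 / 3712.9740 ≈ 0.0873

0.0873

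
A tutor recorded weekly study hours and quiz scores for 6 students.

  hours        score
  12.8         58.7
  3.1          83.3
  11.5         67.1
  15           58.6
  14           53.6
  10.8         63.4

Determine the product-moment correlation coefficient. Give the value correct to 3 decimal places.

-0.957

n = 6, Σx = 67.2, Σy = 384.7, Σx² = 843.34, Σy² = 25213.47, Σxy = 4095.36
nΣxy − ΣxΣy = 24572.16 − 25851.84 = -1279.68
nΣx² − (Σx)² = 5060.04 − 4515.84 = 544.2; nΣy² − (Σy)² = 151280.82 − 147994.09 = 3286.73
r = -1279.68 / √(544.2 × 3286.73) = -1279.68 / 1337.3999 ≈ -0.957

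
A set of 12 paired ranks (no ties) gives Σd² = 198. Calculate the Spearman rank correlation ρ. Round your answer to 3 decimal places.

0.308

ρ = 1 − 6Σd² / [n(n²−1)] = 1 − 6×198 / (12×143)
  = 1 − 1188/1716 = 1 − 0.6923 ≈ 0.308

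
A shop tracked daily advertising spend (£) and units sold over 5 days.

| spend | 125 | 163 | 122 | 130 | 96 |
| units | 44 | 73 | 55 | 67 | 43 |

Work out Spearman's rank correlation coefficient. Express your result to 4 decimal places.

Rank spend: 3, 5, 2, 4, 1
Rank units: 2, 5, 3, 4, 1
d = rank(spend) − rank(units): 1, 0, -1, 0, 0; Σd² = 2
ρ = 1 − 6Σd² / [n(n²−1)] = 1 − 6×2 / (5×24) = 1 − 12/120 ≈ 0.9000

0.9000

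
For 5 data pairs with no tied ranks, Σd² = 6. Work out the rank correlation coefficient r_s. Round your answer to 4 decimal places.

ρ = 1 − 6Σd² / [n(n²−1)] = 1 − 6×6 / (5×24)
  = 1 − 36/120 = 1 − 0.30000 ≈ 0.7000

0.7000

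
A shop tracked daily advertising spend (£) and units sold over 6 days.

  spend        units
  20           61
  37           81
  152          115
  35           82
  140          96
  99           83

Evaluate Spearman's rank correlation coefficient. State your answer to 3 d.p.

Rank spend: 1, 3, 6, 2, 5, 4
Rank units: 1, 2, 6, 3, 5, 4
d = rank(spend) − rank(units): 0, 1, 0, -1, 0, 0; Σd² = 2
ρ = 1 − 6Σd² / [n(n²−1)] = 1 − 6×2 / (6×35) = 1 − 12/210 ≈ 0.943

0.943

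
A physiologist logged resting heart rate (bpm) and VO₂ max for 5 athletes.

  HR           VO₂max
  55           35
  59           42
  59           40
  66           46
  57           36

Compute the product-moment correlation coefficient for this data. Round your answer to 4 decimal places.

0.9415

n = 5, Σx = 296, Σy = 199, Σx² = 17592, Σy² = 8001, Σxy = 11851
nΣxy − ΣxΣy = 59255 − 58904 = 351
nΣx² − (Σx)² = 87960 − 87616 = 344; nΣy² − (Σy)² = 40005 − 39601 = 404
r = 351 / √(344 × 404) = 351 / 372.7948 ≈ 0.9415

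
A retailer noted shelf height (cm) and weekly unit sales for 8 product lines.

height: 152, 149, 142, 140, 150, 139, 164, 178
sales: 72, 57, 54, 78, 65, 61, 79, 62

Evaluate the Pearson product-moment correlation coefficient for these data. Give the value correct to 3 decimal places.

n = 8, Σx = 1214, Σy = 528, Σx² = 185470, Σy² = 35464, Σxy = 80246
nΣxy − ΣxΣy = 641968 − 640992 = 976
nΣx² − (Σx)² = 1483760 − 1473796 = 9964; nΣy² − (Σy)² = 283712 − 278784 = 4928
r = 976 / √(9964 × 4928) = 976 / 7007.3242 ≈ 0.139

0.139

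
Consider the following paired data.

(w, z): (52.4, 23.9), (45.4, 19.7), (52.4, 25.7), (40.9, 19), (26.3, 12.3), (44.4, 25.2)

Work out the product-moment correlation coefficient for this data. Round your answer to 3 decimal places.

0.912

n = 6, Σw = 261.8, Σz = 125.8, Σw² = 11888.54, Σz² = 2767.12, Σwz = 5712.89
nΣwz − ΣwΣz = 34277.34 − 32934.44 = 1342.9
nΣw² − (Σw)² = 71331.24 − 68539.24 = 2792; nΣz² − (Σz)² = 16602.72 − 15825.64 = 777.08
r = 1342.9 / √(2792 × 777.08) = 1342.9 / 1472.9587 ≈ 0.912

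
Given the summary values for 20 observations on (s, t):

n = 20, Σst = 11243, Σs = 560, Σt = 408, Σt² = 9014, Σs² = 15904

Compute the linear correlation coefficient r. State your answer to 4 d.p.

-0.4601

r = (nΣst − ΣsΣt) / √[(nΣs² − (Σs)²)(nΣt² − (Σt)²)]
Numerator: 20×11243 − 560×408 = -3620
Denominator: √[(318080 − 313600)(180280 − 166464)] = √[4480 × 13816] = 7867.3808
r = -3620 / 7867.3808 ≈ -0.4601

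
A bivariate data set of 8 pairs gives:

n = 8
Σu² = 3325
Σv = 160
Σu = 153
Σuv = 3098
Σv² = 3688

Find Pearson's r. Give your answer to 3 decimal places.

r = (nΣuv − ΣuΣv) / √[(nΣu² − (Σu)²)(nΣv² − (Σv)²)]
Numerator: 8×3098 − 153×160 = 304
Denominator: √[(26600 − 23409)(29504 − 25600)] = √[3191 × 3904] = 3529.5416
r = 304 / 3529.5416 ≈ 0.086

0.086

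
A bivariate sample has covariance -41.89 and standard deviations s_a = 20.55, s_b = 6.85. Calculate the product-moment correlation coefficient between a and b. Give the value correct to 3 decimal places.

-0.298

r = Cov(a,b) / (s_a · s_b) = -41.89 / (20.55 × 6.85)
  = -41.89 / 140.7675 ≈ -0.298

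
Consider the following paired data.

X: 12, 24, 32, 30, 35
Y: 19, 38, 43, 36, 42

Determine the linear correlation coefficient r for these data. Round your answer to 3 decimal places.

n = 5, ΣX = 133, ΣY = 178, ΣX² = 3869, ΣY² = 6714, ΣXY = 5066
nΣXY − ΣXΣY = 25330 − 23674 = 1656
nΣX² − (ΣX)² = 19345 − 17689 = 1656; nΣY² − (ΣY)² = 33570 − 31684 = 1886
r = 1656 / √(1656 × 1886) = 1656 / 1767.2623 ≈ 0.937

0.937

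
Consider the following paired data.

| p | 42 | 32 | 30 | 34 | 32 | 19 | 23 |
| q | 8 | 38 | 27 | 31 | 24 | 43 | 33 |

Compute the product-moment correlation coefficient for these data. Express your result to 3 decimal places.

n = 7, Σp = 212, Σq = 204, Σp² = 6758, Σq² = 6712, Σpq = 5760
nΣpq − ΣpΣq = 40320 − 43248 = -2928
nΣp² − (Σp)² = 47306 − 44944 = 2362; nΣq² − (Σq)² = 46984 − 41616 = 5368
r = -2928 / √(2362 × 5368) = -2928 / 3560.7887 ≈ -0.822

-0.822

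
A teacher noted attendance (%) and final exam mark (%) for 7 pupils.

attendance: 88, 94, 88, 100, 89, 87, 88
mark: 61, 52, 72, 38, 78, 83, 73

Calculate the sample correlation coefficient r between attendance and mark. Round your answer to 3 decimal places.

n = 7, Σx = 634, Σy = 457, Σx² = 57558, Σy² = 31355, Σxy = 40979
nΣxy − ΣxΣy = 286853 − 289738 = -2885
nΣx² − (Σx)² = 402906 − 401956 = 950; nΣy² − (Σy)² = 219485 − 208849 = 10636
r = -2885 / √(950 × 10636) = -2885 / 3178.7104 ≈ -0.908

-0.908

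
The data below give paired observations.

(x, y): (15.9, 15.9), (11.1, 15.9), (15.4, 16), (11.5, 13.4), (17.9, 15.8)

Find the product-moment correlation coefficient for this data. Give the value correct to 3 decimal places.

n = 5, Σx = 71.8, Σy = 77, Σx² = 1065.84, Σy² = 1190.82, Σxy = 1112.62
nΣxy − ΣxΣy = 5563.1 − 5528.6 = 34.5
nΣx² − (Σx)² = 5329.2 − 5155.24 = 173.96; nΣy² − (Σy)² = 5954.1 − 5929 = 25.1
r = 34.5 / √(173.96 × 25.1) = 34.5 / 66.0787 ≈ 0.522

0.522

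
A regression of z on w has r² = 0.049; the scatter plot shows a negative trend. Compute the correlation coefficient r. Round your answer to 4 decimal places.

-0.2214

|r| = √0.049 = 0.2214
The association is negative, so r = −0.2214.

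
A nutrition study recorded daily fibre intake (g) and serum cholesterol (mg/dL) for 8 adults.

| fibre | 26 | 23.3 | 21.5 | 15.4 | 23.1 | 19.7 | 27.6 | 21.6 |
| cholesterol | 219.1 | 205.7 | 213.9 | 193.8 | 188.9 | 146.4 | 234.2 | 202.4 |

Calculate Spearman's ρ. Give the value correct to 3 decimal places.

Rank fibre: 7, 6, 3, 1, 5, 2, 8, 4
Rank cholesterol: 7, 5, 6, 3, 2, 1, 8, 4
d = rank(fibre) − rank(cholesterol): 0, 1, -3, -2, 3, 1, 0, 0; Σd² = 24
ρ = 1 − 6Σd² / [n(n²−1)] = 1 − 6×24 / (8×63) = 1 − 144/504 ≈ 0.714

0.714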